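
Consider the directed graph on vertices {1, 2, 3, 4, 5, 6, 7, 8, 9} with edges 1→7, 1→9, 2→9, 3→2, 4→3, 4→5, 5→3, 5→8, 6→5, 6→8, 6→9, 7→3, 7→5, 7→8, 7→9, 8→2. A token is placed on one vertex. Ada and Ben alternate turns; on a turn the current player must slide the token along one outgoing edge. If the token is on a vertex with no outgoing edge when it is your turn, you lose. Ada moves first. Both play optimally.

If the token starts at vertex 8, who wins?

Label each position W (a win for the player to move) or L (a loss). A position with no legal move is L; any other position is W exactly when some move reaches an L, and L when every move reaches a W.
Every edge goes from a vertex to one that appears earlier in the order 9, 2, 8, 3, 5, 7, 1, 6, 4, so processing vertices in that order labels each vertex after all of its successors.
9: no outgoing edge → L
2: W (go to 9, an L position)
8: L (sole option 2(W) is W)
3: L (sole option 2(W) is W)
5: W (go to 3, an L position)
7: W (go to 3, an L position)
1: W (go to 9, an L position)
6: W (go to 8, an L position)
4: W (go to 3, an L position)
Every move from 8 reaches a W position, so the mover loses.

Ben wins.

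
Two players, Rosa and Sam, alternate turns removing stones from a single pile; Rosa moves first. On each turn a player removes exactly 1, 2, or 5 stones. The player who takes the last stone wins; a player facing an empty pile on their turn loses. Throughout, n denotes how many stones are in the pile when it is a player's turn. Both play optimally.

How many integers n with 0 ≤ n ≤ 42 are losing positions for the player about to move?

15

Classify positions by backward induction: terminal positions (no move available) are L. From any other position, the mover wins iff some move reaches an L.
n=0: no move → L
n=1: →0(L), so W
n=2: →0(L), so W
n=3: →2(W), 1(W) — all W, so L
n=4: →3(L), so W
n=5: →3(L), so W
n=6: →5(W), 4(W), 1(W) — all W, so L
n=7: →6(L), so W
n=8: →6(L), so W
n=9: →8(W), 7(W), 4(W) — all W, so L
n=10: →9(L), so W
n=11: →9(L), so W
n=12: →11(W), 10(W), 7(W) — all W, so L
n=13: →12(L), so W
n=14: →12(L), so W
n=15: →14(W), 13(W), 10(W) — all W, so L
n=16: →15(L), so W
n=17: →15(L), so W
n=18: →17(W), 16(W), 13(W) — all W, so L
n=19: →18(L), so W
n=20: →18(L), so W
n=21: →20(W), 19(W), 16(W) — all W, so L
n=22: →21(L), so W
n=23: →21(L), so W
n=24: →23(W), 22(W), 19(W) — all W, so L
n=25: →24(L), so W
n=26: →24(L), so W
n=27: →26(W), 25(W), 22(W) — all W, so L
n=28: →27(L), so W
n=29: →27(L), so W
n=30: →29(W), 28(W), 25(W) — all W, so L
n=31: →30(L), so W
n=32: →30(L), so W
n=33: →32(W), 31(W), 28(W) — all W, so L
n=34: →33(L), so W
n=35: →33(L), so W
n=36: →35(W), 34(W), 31(W) — all W, so L
n=37: →36(L), so W
n=38: →36(L), so W
n=39: →38(W), 37(W), 34(W) — all W, so L
n=40: →39(L), so W
n=41: →39(L), so W
n=42: →41(W), 40(W), 37(W) — all W, so L
L entries with 0 ≤ n ≤ 42: n = 0, 3, 6, 9, 12, 15, 18, 21, 24, 27, 30, 33, 36, 39, 42; that makes 15.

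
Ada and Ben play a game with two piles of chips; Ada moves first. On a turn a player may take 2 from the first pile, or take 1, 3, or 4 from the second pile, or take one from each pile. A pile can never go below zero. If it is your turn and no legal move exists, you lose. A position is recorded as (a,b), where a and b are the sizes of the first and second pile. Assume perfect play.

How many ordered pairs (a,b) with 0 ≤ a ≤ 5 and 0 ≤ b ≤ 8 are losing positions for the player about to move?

Classify positions by backward induction: terminal positions (no move available) are L. From any other position, the mover wins iff some move reaches an L.
Every move lowers a or b (never raises either), so fill the grid row by row in increasing a, and left to right within a row: each cell's successors are then already labelled.
      b=0  b=1  b=2  b=3  b=4  b=5  b=6  b=7  b=8
a=0:    L    W    L    W    W    W    W    L    W
a=1:    L    W    L    W    W    W    W    L    W
a=2:    W    W    W    W    L    W    L    W    W
a=3:    W    L    W    L    W    W    W    W    L
a=4:    L    W    W    W    W    L    W    L    W
a=5:    L    W    L    W    W    W    W    L    W
Cells with no legal move (terminal, hence L): (0,0), (1,0).
The remaining L cells, each justified by listing all of its moves:
(0,2): L (sole option (0,1)(W) is W)
(0,7): L (options (0,6)(W), (0,4)(W), (0,3)(W) are all W)
(1,2): L (options (1,1)(W), (0,1)(W) are all W)
(1,7): L (options (1,6)(W), (1,4)(W), (1,3)(W), (0,6)(W) are all W)
(2,4): L (options (0,4)(W), (2,3)(W), (2,1)(W), (2,0)(W), (1,3)(W) are all W)
(2,6): L (options (0,6)(W), (2,5)(W), (2,3)(W), (2,2)(W), (1,5)(W) are all W)
(3,1): L (options (1,1)(W), (3,0)(W), (2,0)(W) are all W)
(3,3): L (options (1,3)(W), (3,2)(W), (3,0)(W), (2,2)(W) are all W)
(3,8): L (options (1,8)(W), (3,7)(W), (3,5)(W), (3,4)(W), (2,7)(W) are all W)
(4,0): L (sole option (2,0)(W) is W)
(4,5): L (options (2,5)(W), (4,4)(W), (4,2)(W), (4,1)(W), (3,4)(W) are all W)
(4,7): L (options (2,7)(W), (4,6)(W), (4,4)(W), (4,3)(W), (3,6)(W) are all W)
(5,0): L (sole option (3,0)(W) is W)
(5,2): L (options (3,2)(W), (5,1)(W), (4,1)(W) are all W)
(5,7): L (options (3,7)(W), (5,6)(W), (5,4)(W), (5,3)(W), (4,6)(W) are all W)
Every other cell has at least one move into one of the L cells above, so it is W.
L cells per row: a=0: 3, a=1: 3, a=2: 2, a=3: 3, a=4: 3, a=5: 3; total 17.

17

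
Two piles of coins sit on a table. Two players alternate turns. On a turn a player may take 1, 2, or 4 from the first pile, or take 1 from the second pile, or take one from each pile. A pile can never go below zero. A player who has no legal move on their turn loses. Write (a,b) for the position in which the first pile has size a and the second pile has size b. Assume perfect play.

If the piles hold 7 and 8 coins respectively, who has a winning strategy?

The second player wins.

Label each position W (a win for the player to move) or L (a loss). A position with no legal move is L; any other position is W exactly when some move reaches an L, and L when every move reaches a W.
No move ever increases a pile, so every position that can arise here has a ≤ 7 and b ≤ 8; it is enough to label the cells with 0 ≤ a ≤ 7 and 0 ≤ b ≤ 8.
Every move lowers a or b (never raises either), so fill the grid row by row in increasing a, and left to right within a row: each cell's successors are then already labelled.
      b=0  b=1  b=2  b=3  b=4  b=5  b=6  b=7  b=8
a=0:    L    W    L    W    L    W    L    W    L
a=1:    W    W    W    W    W    W    W    W    W
a=2:    W    L    W    L    W    L    W    L    W
a=3:    L    W    W    W    W    W    W    W    W
a=4:    W    W    W    W    W    W    W    W    W
a=5:    W    L    W    L    W    L    W    L    W
a=6:    L    W    W    W    W    W    W    W    W
a=7:    W    W    L    W    L    W    L    W    L
Cells with no legal move (terminal, hence L): (0,0).
The remaining L cells, each justified by listing all of its moves:
(0,2): →(0,1)(W) only, which is W, so L
(0,4): →(0,3)(W) only, which is W, so L
(0,6): →(0,5)(W) only, which is W, so L
(0,8): →(0,7)(W) only, which is W, so L
(2,1): →(1,1)(W), (0,1)(W), (2,0)(W), (1,0)(W) — all W, so L
(2,3): →(1,3)(W), (0,3)(W), (2,2)(W), (1,2)(W) — all W, so L
(2,5): →(1,5)(W), (0,5)(W), (2,4)(W), (1,4)(W) — all W, so L
(2,7): →(1,7)(W), (0,7)(W), (2,6)(W), (1,6)(W) — all W, so L
(3,0): →(2,0)(W), (1,0)(W) — all W, so L
(5,1): →(4,1)(W), (3,1)(W), (1,1)(W), (5,0)(W), (4,0)(W) — all W, so L
(5,3): →(4,3)(W), (3,3)(W), (1,3)(W), (5,2)(W), (4,2)(W) — all W, so L
(5,5): →(4,5)(W), (3,5)(W), (1,5)(W), (5,4)(W), (4,4)(W) — all W, so L
(5,7): →(4,7)(W), (3,7)(W), (1,7)(W), (5,6)(W), (4,6)(W) — all W, so L
(6,0): →(5,0)(W), (4,0)(W), (2,0)(W) — all W, so L
(7,2): →(6,2)(W), (5,2)(W), (3,2)(W), (7,1)(W), (6,1)(W) — all W, so L
(7,4): →(6,4)(W), (5,4)(W), (3,4)(W), (7,3)(W), (6,3)(W) — all W, so L
(7,6): →(6,6)(W), (5,6)(W), (3,6)(W), (7,5)(W), (6,5)(W) — all W, so L
(7,8): →(6,8)(W), (5,8)(W), (3,8)(W), (7,7)(W), (6,7)(W) — all W, so L
Every other cell has at least one move into one of the L cells above, so it is W.
Every move from (7,8) reaches a W position, so the mover loses.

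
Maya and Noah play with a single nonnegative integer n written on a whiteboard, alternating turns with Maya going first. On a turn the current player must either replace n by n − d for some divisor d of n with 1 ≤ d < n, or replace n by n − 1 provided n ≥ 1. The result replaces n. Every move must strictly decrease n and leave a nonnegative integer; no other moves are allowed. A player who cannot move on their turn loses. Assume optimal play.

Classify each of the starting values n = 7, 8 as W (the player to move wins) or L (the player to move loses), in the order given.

Build the W/L table. Terminal = L. A non-terminal position is W if it has a move to some L; otherwise it is L.
n=0: no move → L
n=1: W (go to 0, an L position)
n=2: L (sole option 1(W) is W)
n=3: W (go to 2, an L position)
n=4: W (go to 2, an L position)
n=5: L (sole option 4(W) is W)
n=6: W (go to 5, an L position)
n=7: L (sole option 6(W) is W)
n=8: W (go to 7, an L position)

7: L, 8: W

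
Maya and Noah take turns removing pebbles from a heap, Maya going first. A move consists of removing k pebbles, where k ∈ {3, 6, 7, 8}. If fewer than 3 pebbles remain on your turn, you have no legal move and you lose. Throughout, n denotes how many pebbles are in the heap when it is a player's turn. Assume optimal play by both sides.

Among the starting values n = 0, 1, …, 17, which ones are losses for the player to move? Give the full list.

0, 1, 2, 11, 12, 13

Build the W/L table. Terminal = L. A non-terminal position is W if it has a move to some L; otherwise it is L.
n=0: no move → L
n=1: no move → L
n=2: no move → L
n=3: can move to 0, which is L ⇒ W
n=4: can move to 1, which is L ⇒ W
n=5: can move to 2, which is L ⇒ W
n=6: can move to 0, which is L ⇒ W
n=7: can move to 1, which is L ⇒ W
n=8: can move to 2, which is L ⇒ W
n=9: can move to 2, which is L ⇒ W
n=10: can move to 2, which is L ⇒ W
n=11: moves to 8(W), 5(W), 4(W), 3(W); every one is W ⇒ L
n=12: moves to 9(W), 6(W), 5(W), 4(W); every one is W ⇒ L
n=13: moves to 10(W), 7(W), 6(W), 5(W); every one is W ⇒ L
n=14: can move to 11, which is L ⇒ W
n=15: can move to 12, which is L ⇒ W
n=16: can move to 13, which is L ⇒ W
n=17: can move to 11, which is L ⇒ W
The losing starting values of n are exactly the entries labelled L in this table (6 of them).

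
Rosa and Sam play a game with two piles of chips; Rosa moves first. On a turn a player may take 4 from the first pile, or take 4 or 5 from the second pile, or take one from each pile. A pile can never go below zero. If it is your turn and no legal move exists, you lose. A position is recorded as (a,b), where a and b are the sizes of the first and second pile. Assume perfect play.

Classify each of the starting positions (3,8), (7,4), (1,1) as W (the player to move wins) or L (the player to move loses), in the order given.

Classify positions by backward induction: terminal positions (no move available) are L. From any other position, the mover wins iff some move reaches an L.
No move ever increases a pile, so every position that can arise here has a ≤ 7 and b ≤ 8; it is enough to label the cells with 0 ≤ a ≤ 7 and 0 ≤ b ≤ 8.
Every move lowers a or b (never raises either), so fill the grid row by row in increasing a, and left to right within a row: each cell's successors are then already labelled.
      b=0  b=1  b=2  b=3  b=4  b=5  b=6  b=7  b=8
a=0:    L    L    L    L    W    W    W    W    W
a=1:    L    W    W    W    W    W    L    L    L
a=2:    L    W    L    L    W    W    W    W    W
a=3:    L    W    L    W    W    W    W    W    L
a=4:    W    W    W    W    L    L    L    L    W
a=5:    W    L    L    L    L    W    W    W    W
a=6:    W    L    W    W    W    W    W    L    L
a=7:    W    L    W    L    L    W    W    W    W
Cells with no legal move (terminal, hence L): (0,0), (0,1), (0,2), (0,3), (1,0), (2,0), (3,0).
The remaining L cells, each justified by listing all of its moves:
(1,6): moves to (1,2)(W), (1,1)(W), (0,5)(W); every one is W ⇒ L
(1,7): moves to (1,3)(W), (1,2)(W), (0,6)(W); every one is W ⇒ L
(1,8): moves to (1,4)(W), (1,3)(W), (0,7)(W); every one is W ⇒ L
(2,2): the only move is to (1,1)(W), a W ⇒ L
(2,3): the only move is to (1,2)(W), a W ⇒ L
(3,2): the only move is to (2,1)(W), a W ⇒ L
(3,8): moves to (3,4)(W), (3,3)(W), (2,7)(W); every one is W ⇒ L
(4,4): moves to (0,4)(W), (4,0)(W), (3,3)(W); every one is W ⇒ L
(4,5): moves to (0,5)(W), (4,1)(W), (4,0)(W), (3,4)(W); every one is W ⇒ L
(4,6): moves to (0,6)(W), (4,2)(W), (4,1)(W), (3,5)(W); every one is W ⇒ L
(4,7): moves to (0,7)(W), (4,3)(W), (4,2)(W), (3,6)(W); every one is W ⇒ L
(5,1): moves to (1,1)(W), (4,0)(W); every one is W ⇒ L
(5,2): moves to (1,2)(W), (4,1)(W); every one is W ⇒ L
(5,3): moves to (1,3)(W), (4,2)(W); every one is W ⇒ L
(5,4): moves to (1,4)(W), (5,0)(W), (4,3)(W); every one is W ⇒ L
(6,1): moves to (2,1)(W), (5,0)(W); every one is W ⇒ L
(6,7): moves to (2,7)(W), (6,3)(W), (6,2)(W), (5,6)(W); every one is W ⇒ L
(6,8): moves to (2,8)(W), (6,4)(W), (6,3)(W), (5,7)(W); every one is W ⇒ L
(7,1): moves to (3,1)(W), (6,0)(W); every one is W ⇒ L
(7,3): moves to (3,3)(W), (6,2)(W); every one is W ⇒ L
(7,4): moves to (3,4)(W), (7,0)(W), (6,3)(W); every one is W ⇒ L
Every other cell has at least one move into one of the L cells above, so it is W.
(3,8): one of the L cells justified above, so L
(7,4): one of the L cells justified above, so L
(1,1): the move to (0,0) reaches an L cell, so W

(3,8): L, (7,4): L, (1,1): W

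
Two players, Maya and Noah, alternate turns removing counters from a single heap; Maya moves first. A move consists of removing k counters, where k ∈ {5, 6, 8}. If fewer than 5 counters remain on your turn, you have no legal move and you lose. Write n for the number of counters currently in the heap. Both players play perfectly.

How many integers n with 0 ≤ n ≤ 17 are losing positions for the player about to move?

10

Build the W/L table. Terminal = L. A non-terminal position is W if it has a move to some L; otherwise it is L.
n=0: no move → L
n=1: no move → L
n=2: no move → L
n=3: no move → L
n=4: no move → L
n=5: W (go to 0, an L position)
n=6: W (go to 1, an L position)
n=7: W (go to 2, an L position)
n=8: W (go to 3, an L position)
n=9: W (go to 4, an L position)
n=10: W (go to 4, an L position)
n=11: W (go to 3, an L position)
n=12: W (go to 4, an L position)
n=13: L (options 8(W), 7(W), 5(W) are all W)
n=14: L (options 9(W), 8(W), 6(W) are all W)
n=15: L (options 10(W), 9(W), 7(W) are all W)
n=16: L (options 11(W), 10(W), 8(W) are all W)
n=17: L (options 12(W), 11(W), 9(W) are all W)
L entries with 0 ≤ n ≤ 17: n = 0, 1, 2, 3, 4, 13, 14, 15, 16, 17; that makes 10.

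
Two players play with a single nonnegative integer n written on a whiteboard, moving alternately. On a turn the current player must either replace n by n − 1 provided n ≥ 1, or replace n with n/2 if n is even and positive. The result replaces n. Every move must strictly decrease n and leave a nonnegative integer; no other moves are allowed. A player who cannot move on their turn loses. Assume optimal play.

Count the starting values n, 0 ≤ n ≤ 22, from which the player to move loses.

11

Compute win/loss labels from the base case upward. A position with no move is L. Any other position is W if it can reach an L in one move, else L.
n=0: no move → L
n=1: W (go to 0, an L position)
n=2: L (sole option 1(W) is W)
n=3: W (go to 2, an L position)
n=4: W (go to 2, an L position)
n=5: L (sole option 4(W) is W)
n=6: W (go to 5, an L position)
n=7: L (sole option 6(W) is W)
n=8: W (go to 7, an L position)
n=9: L (sole option 8(W) is W)
n=10: W (go to 5, an L position)
n=11: L (sole option 10(W) is W)
n=12: W (go to 11, an L position)
n=13: L (sole option 12(W) is W)
n=14: W (go to 7, an L position)
n=15: L (sole option 14(W) is W)
n=16: W (go to 15, an L position)
n=17: L (sole option 16(W) is W)
n=18: W (go to 9, an L position)
n=19: L (sole option 18(W) is W)
n=20: W (go to 19, an L position)
n=21: L (sole option 20(W) is W)
n=22: W (go to 11, an L position)
L entries with 0 ≤ n ≤ 22: n = 0, 2, 5, 7, 9, 11, 13, 15, 17, 19, 21; that makes 11.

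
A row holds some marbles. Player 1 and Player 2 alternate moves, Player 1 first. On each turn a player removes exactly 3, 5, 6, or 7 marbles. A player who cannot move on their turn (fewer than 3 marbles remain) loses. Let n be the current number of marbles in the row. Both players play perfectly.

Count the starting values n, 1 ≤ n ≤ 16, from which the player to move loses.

Work bottom-up. With no move the player to move loses. Otherwise the position is W if at least one move leads to an L position for the opponent, and L if every move leads to a W.
n=0: no move → L
n=1: no move → L
n=2: no move → L
n=3: can move to 0, which is L ⇒ W
n=4: can move to 1, which is L ⇒ W
n=5: can move to 2, which is L ⇒ W
n=6: can move to 1, which is L ⇒ W
n=7: can move to 2, which is L ⇒ W
n=8: can move to 2, which is L ⇒ W
n=9: can move to 2, which is L ⇒ W
n=10: moves to 7(W), 5(W), 4(W), 3(W); every one is W ⇒ L
n=11: moves to 8(W), 6(W), 5(W), 4(W); every one is W ⇒ L
n=12: moves to 9(W), 7(W), 6(W), 5(W); every one is W ⇒ L
n=13: can move to 10, which is L ⇒ W
n=14: can move to 11, which is L ⇒ W
n=15: can move to 12, which is L ⇒ W
n=16: can move to 11, which is L ⇒ W
L entries with 1 ≤ n ≤ 16 (n=0 is outside the asked range and is not counted): n = 1, 2, 10, 11, 12; that makes 5.

5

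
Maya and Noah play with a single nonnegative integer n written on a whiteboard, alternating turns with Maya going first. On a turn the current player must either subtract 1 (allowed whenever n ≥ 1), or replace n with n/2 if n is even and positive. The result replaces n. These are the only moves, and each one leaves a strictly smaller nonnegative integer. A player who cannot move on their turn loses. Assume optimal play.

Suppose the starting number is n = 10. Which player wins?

Build the W/L table. Terminal = L. A non-terminal position is W if it has a move to some L; otherwise it is L.
n=0: no move → L
n=1: →0(L), so W
n=2: →1(W) only, which is W, so L
n=3: →2(L), so W
n=4: →2(L), so W
n=5: →4(W) only, which is W, so L
n=6: →5(L), so W
n=7: →6(W) only, which is W, so L
n=8: →7(L), so W
n=9: →8(W) only, which is W, so L
n=10: →5(L), so W
The starting position 10 is W: Maya should move to 5, handing over an L position.

Maya wins.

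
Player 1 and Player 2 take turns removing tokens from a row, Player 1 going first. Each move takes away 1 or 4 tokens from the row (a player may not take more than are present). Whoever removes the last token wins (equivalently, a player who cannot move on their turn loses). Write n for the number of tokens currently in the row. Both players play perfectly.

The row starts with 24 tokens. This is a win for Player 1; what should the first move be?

Work bottom-up. With no move the player to move loses. Otherwise the position is W if at least one move leads to an L position for the opponent, and L if every move leads to a W.
n=0: no move → L
n=1: W (go to 0, an L position)
n=2: L (sole option 1(W) is W)
n=3: W (go to 2, an L position)
n=4: W (go to 0, an L position)
n=5: L (options 4(W), 1(W) are all W)
n=6: W (go to 5, an L position)
n=7: L (options 6(W), 3(W) are all W)
n=8: W (go to 7, an L position)
n=9: W (go to 5, an L position)
n=10: L (options 9(W), 6(W) are all W)
n=11: W (go to 10, an L position)
n=12: L (options 11(W), 8(W) are all W)
n=13: W (go to 12, an L position)
n=14: W (go to 10, an L position)
n=15: L (options 14(W), 11(W) are all W)
n=16: W (go to 15, an L position)
n=17: L (options 16(W), 13(W) are all W)
n=18: W (go to 17, an L position)
n=19: W (go to 15, an L position)
n=20: L (options 19(W), 16(W) are all W)
n=21: W (go to 20, an L position)
n=22: L (options 21(W), 18(W) are all W)
n=23: W (go to 22, an L position)
n=24: W (go to 20, an L position)
From 24, the L positions reachable in one move are: 20.

Remove 4, leaving 20.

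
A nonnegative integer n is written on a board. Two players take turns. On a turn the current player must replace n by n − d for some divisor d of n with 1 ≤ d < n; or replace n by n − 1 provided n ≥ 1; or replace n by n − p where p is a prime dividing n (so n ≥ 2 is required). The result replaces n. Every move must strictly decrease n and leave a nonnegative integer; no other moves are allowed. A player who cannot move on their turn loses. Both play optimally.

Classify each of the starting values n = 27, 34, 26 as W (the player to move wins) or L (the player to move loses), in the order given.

27: W, 34: W, 26: L

Label each position W (a win for the player to move) or L (a loss). A position with no legal move is L; any other position is W exactly when some move reaches an L, and L when every move reaches a W.
n=0: no move → L
n=1: W (go to 0, an L position)
n=2: W (go to 0, an L position)
n=3: W (go to 0, an L position)
n=4: L (options 2(W), 3(W) are all W)
n=5: W (go to 0, an L position)
n=6: W (go to 4, an L position)
n=7: W (go to 0, an L position)
n=8: W (go to 4, an L position)
n=9: L (options 6(W), 8(W) are all W)
n=10: W (go to 9, an L position)
n=11: W (go to 0, an L position)
n=12: W (go to 9, an L position)
n=13: W (go to 0, an L position)
n=14: L (options 7(W), 12(W), 13(W) are all W)
n=15: W (go to 14, an L position)
n=16: W (go to 14, an L position)
n=17: W (go to 0, an L position)
n=18: W (go to 9, an L position)
n=19: W (go to 0, an L position)
n=20: L (options 10(W), 15(W), 16(W), 18(W), 19(W) are all W)
n=21: W (go to 14, an L position)
n=22: W (go to 20, an L position)
n=23: W (go to 0, an L position)
n=24: W (go to 20, an L position)
n=25: W (go to 20, an L position)
n=26: L (options 13(W), 24(W), 25(W) are all W)
n=27: W (go to 26, an L position)
n=28: W (go to 14, an L position)
n=29: W (go to 0, an L position)
n=30: W (go to 20, an L position)
n=31: W (go to 0, an L position)
n=32: L (options 16(W), 24(W), 28(W), 30(W), 31(W) are all W)
n=33: W (go to 32, an L position)
n=34: W (go to 32, an L position)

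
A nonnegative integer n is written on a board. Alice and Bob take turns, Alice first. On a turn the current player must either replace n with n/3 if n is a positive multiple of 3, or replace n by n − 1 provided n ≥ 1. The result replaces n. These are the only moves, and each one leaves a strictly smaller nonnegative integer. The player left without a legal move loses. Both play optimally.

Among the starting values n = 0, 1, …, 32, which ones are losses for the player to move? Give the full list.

Work bottom-up. With no move the player to move loses. Otherwise the position is W if at least one move leads to an L position for the opponent, and L if every move leads to a W.
n=0: no move → L
n=1: can move to 0, which is L ⇒ W
n=2: the only move is to 1(W), a W ⇒ L
n=3: can move to 2, which is L ⇒ W
n=4: the only move is to 3(W), a W ⇒ L
n=5: can move to 4, which is L ⇒ W
n=6: can move to 2, which is L ⇒ W
n=7: the only move is to 6(W), a W ⇒ L
n=8: can move to 7, which is L ⇒ W
n=9: moves to 3(W), 8(W); every one is W ⇒ L
n=10: can move to 9, which is L ⇒ W
n=11: the only move is to 10(W), a W ⇒ L
n=12: can move to 4, which is L ⇒ W
n=13: the only move is to 12(W), a W ⇒ L
n=14: can move to 13, which is L ⇒ W
n=15: moves to 5(W), 14(W); every one is W ⇒ L
n=16: can move to 15, which is L ⇒ W
n=17: the only move is to 16(W), a W ⇒ L
n=18: can move to 17, which is L ⇒ W
n=19: the only move is to 18(W), a W ⇒ L
n=20: can move to 19, which is L ⇒ W
n=21: can move to 7, which is L ⇒ W
n=22: the only move is to 21(W), a W ⇒ L
n=23: can move to 22, which is L ⇒ W
n=24: moves to 8(W), 23(W); every one is W ⇒ L
n=25: can move to 24, which is L ⇒ W
n=26: the only move is to 25(W), a W ⇒ L
n=27: can move to 9, which is L ⇒ W
n=28: the only move is to 27(W), a W ⇒ L
n=29: can move to 28, which is L ⇒ W
n=30: moves to 10(W), 29(W); every one is W ⇒ L
n=31: can move to 30, which is L ⇒ W
n=32: the only move is to 31(W), a W ⇒ L
Reading off the rows marked L gives the requested list; there are 16 such values of n.

0, 2, 4, 7, 9, 11, 13, 15, 17, 19, 22, 24, 26, 28, 30, 32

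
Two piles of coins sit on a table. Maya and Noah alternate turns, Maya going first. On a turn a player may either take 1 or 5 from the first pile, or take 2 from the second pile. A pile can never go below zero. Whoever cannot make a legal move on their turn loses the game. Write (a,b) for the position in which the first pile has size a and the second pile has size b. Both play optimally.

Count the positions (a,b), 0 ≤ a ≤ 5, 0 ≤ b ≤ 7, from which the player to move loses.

Use the standard recursion: the mover loses at a terminal position; elsewhere, the mover wins exactly when some move hands the opponent an L position.
Every move lowers a or b (never raises either), so fill the grid row by row in increasing a, and left to right within a row: each cell's successors are then already labelled.
      b=0  b=1  b=2  b=3  b=4  b=5  b=6  b=7
a=0:    L    L    W    W    L    L    W    W
a=1:    W    W    L    L    W    W    L    L
a=2:    L    L    W    W    L    L    W    W
a=3:    W    W    L    L    W    W    L    L
a=4:    L    L    W    W    L    L    W    W
a=5:    W    W    L    L    W    W    L    L
Cells with no legal move (terminal, hence L): (0,0), (0,1).
The remaining L cells, each justified by listing all of its moves:
(0,4): →(0,2)(W) only, which is W, so L
(0,5): →(0,3)(W) only, which is W, so L
(1,2): →(0,2)(W), (1,0)(W) — all W, so L
(1,3): →(0,3)(W), (1,1)(W) — all W, so L
(1,6): →(0,6)(W), (1,4)(W) — all W, so L
(1,7): →(0,7)(W), (1,5)(W) — all W, so L
(2,0): →(1,0)(W) only, which is W, so L
(2,1): →(1,1)(W) only, which is W, so L
(2,4): →(1,4)(W), (2,2)(W) — all W, so L
(2,5): →(1,5)(W), (2,3)(W) — all W, so L
(3,2): →(2,2)(W), (3,0)(W) — all W, so L
(3,3): →(2,3)(W), (3,1)(W) — all W, so L
(3,6): →(2,6)(W), (3,4)(W) — all W, so L
(3,7): →(2,7)(W), (3,5)(W) — all W, so L
(4,0): →(3,0)(W) only, which is W, so L
(4,1): →(3,1)(W) only, which is W, so L
(4,4): →(3,4)(W), (4,2)(W) — all W, so L
(4,5): →(3,5)(W), (4,3)(W) — all W, so L
(5,2): →(4,2)(W), (0,2)(W), (5,0)(W) — all W, so L
(5,3): →(4,3)(W), (0,3)(W), (5,1)(W) — all W, so L
(5,6): →(4,6)(W), (0,6)(W), (5,4)(W) — all W, so L
(5,7): →(4,7)(W), (0,7)(W), (5,5)(W) — all W, so L
Every other cell has at least one move into one of the L cells above, so it is W.
L cells per row: a=0: 4, a=1: 4, a=2: 4, a=3: 4, a=4: 4, a=5: 4; total 24.

24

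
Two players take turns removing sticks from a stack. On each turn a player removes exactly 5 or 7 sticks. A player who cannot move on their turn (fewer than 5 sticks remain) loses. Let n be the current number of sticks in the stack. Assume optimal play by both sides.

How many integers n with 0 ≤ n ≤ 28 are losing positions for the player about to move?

Label each position W (a win for the player to move) or L (a loss). A position with no legal move is L; any other position is W exactly when some move reaches an L, and L when every move reaches a W.
n=0: no move → L
n=1: no move → L
n=2: no move → L
n=3: no move → L
n=4: no move → L
n=5: can move to 0, which is L ⇒ W
n=6: can move to 1, which is L ⇒ W
n=7: can move to 2, which is L ⇒ W
n=8: can move to 3, which is L ⇒ W
n=9: can move to 4, which is L ⇒ W
n=10: can move to 3, which is L ⇒ W
n=11: can move to 4, which is L ⇒ W
n=12: moves to 7(W), 5(W); every one is W ⇒ L
n=13: moves to 8(W), 6(W); every one is W ⇒ L
n=14: moves to 9(W), 7(W); every one is W ⇒ L
n=15: moves to 10(W), 8(W); every one is W ⇒ L
n=16: moves to 11(W), 9(W); every one is W ⇒ L
n=17: can move to 12, which is L ⇒ W
n=18: can move to 13, which is L ⇒ W
n=19: can move to 14, which is L ⇒ W
n=20: can move to 15, which is L ⇒ W
n=21: can move to 16, which is L ⇒ W
n=22: can move to 15, which is L ⇒ W
n=23: can move to 16, which is L ⇒ W
n=24: moves to 19(W), 17(W); every one is W ⇒ L
n=25: moves to 20(W), 18(W); every one is W ⇒ L
n=26: moves to 21(W), 19(W); every one is W ⇒ L
n=27: moves to 22(W), 20(W); every one is W ⇒ L
n=28: moves to 23(W), 21(W); every one is W ⇒ L
L entries with 0 ≤ n ≤ 28: n = 0, 1, 2, 3, 4, 12, 13, 14, 15, 16, 24, 25, 26, 27, 28; that makes 15.

15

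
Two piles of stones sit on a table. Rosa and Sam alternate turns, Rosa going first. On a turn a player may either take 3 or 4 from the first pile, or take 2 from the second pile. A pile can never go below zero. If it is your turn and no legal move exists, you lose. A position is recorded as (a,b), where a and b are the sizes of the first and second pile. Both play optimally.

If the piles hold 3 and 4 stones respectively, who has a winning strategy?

Rosa wins.

Positions with no move are L. A position that does have a move is losing for the player to move precisely when every available move leads to a winning position for the opponent. Fill in the labels:
No move ever increases a pile, so every position that can arise here has a ≤ 3 and b ≤ 4; it is enough to label the cells with 0 ≤ a ≤ 3 and 0 ≤ b ≤ 4.
Every move lowers a or b (never raises either), so fill the grid row by row in increasing a, and left to right within a row: each cell's successors are then already labelled.
      b=0  b=1  b=2  b=3  b=4
a=0:    L    L    W    W    L
a=1:    L    L    W    W    L
a=2:    L    L    W    W    L
a=3:    W    W    L    L    W
Cells with no legal move (terminal, hence L): (0,0), (0,1), (1,0), (1,1), (2,0), (2,1).
The remaining L cells, each justified by listing all of its moves:
(0,4): L (sole option (0,2)(W) is W)
(1,4): L (sole option (1,2)(W) is W)
(2,4): L (sole option (2,2)(W) is W)
(3,2): L (options (0,2)(W), (3,0)(W) are all W)
(3,3): L (options (0,3)(W), (3,1)(W) are all W)
Every other cell has at least one move into one of the L cells above, so it is W.
From (3,4) Rosa can move to (0,4), reaching an L position.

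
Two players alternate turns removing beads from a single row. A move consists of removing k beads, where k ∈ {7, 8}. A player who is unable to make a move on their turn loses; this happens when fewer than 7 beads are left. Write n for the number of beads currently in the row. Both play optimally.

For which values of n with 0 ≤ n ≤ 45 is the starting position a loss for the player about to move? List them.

Positions with no move are L. A position that does have a move is losing for the player to move precisely when every available move leads to a winning position for the opponent. Fill in the labels:
n=0: no move → L
n=1: no move → L
n=2: no move → L
n=3: no move → L
n=4: no move → L
n=5: no move → L
n=6: no move → L
n=7: reaches L-position 0 → W
n=8: reaches L-position 1 → W
n=9: reaches L-position 2 → W
n=10: reaches L-position 3 → W
n=11: reaches L-position 4 → W
n=12: reaches L-position 5 → W
n=13: reaches L-position 6 → W
n=14: reaches L-position 6 → W
n=15: only reaches 8(W), 7(W), all W → L
n=16: only reaches 9(W), 8(W), all W → L
n=17: only reaches 10(W), 9(W), all W → L
n=18: only reaches 11(W), 10(W), all W → L
n=19: only reaches 12(W), 11(W), all W → L
n=20: only reaches 13(W), 12(W), all W → L
n=21: only reaches 14(W), 13(W), all W → L
n=22: reaches L-position 15 → W
n=23: reaches L-position 16 → W
n=24: reaches L-position 17 → W
n=25: reaches L-position 18 → W
n=26: reaches L-position 19 → W
n=27: reaches L-position 20 → W
n=28: reaches L-position 21 → W
n=29: reaches L-position 21 → W
n=30: only reaches 23(W), 22(W), all W → L
n=31: only reaches 24(W), 23(W), all W → L
n=32: only reaches 25(W), 24(W), all W → L
n=33: only reaches 26(W), 25(W), all W → L
n=34: only reaches 27(W), 26(W), all W → L
n=35: only reaches 28(W), 27(W), all W → L
n=36: only reaches 29(W), 28(W), all W → L
n=37: reaches L-position 30 → W
n=38: reaches L-position 31 → W
n=39: reaches L-position 32 → W
n=40: reaches L-position 33 → W
n=41: reaches L-position 34 → W
n=42: reaches L-position 35 → W
n=43: reaches L-position 36 → W
n=44: reaches L-position 36 → W
n=45: only reaches 38(W), 37(W), all W → L
Reading off the rows marked L gives the requested list; there are 22 such values of n.

0, 1, 2, 3, 4, 5, 6, 15, 16, 17, 18, 19, 20, 21, 30, 31, 32, 33, 34, 35, 36, 45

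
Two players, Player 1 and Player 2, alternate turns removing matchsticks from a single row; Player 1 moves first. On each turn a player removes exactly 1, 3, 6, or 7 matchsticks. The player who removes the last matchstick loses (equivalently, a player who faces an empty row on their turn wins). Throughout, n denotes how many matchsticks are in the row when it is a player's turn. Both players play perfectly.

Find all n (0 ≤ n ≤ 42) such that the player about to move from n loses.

Positions with no move are W. A position that does have a move is losing for the player to move precisely when every available move leads to a winning position for the opponent. Fill in the labels:
n=0: no move; the opponent has just taken the last matchstick and therefore loses → W
n=1: L (sole option 0(W) is W)
n=2: W (go to 1, an L position)
n=3: L (options 2(W), 0(W) are all W)
n=4: W (go to 3, an L position)
n=5: L (options 4(W), 2(W) are all W)
n=6: W (go to 5, an L position)
n=7: W (go to 1, an L position)
n=8: W (go to 5, an L position)
n=9: W (go to 3, an L position)
n=10: W (go to 3, an L position)
n=11: W (go to 5, an L position)
n=12: W (go to 5, an L position)
n=13: L (options 12(W), 10(W), 7(W), 6(W) are all W)
n=14: W (go to 13, an L position)
n=15: L (options 14(W), 12(W), 9(W), 8(W) are all W)
n=16: W (go to 15, an L position)
n=17: L (options 16(W), 14(W), 11(W), 10(W) are all W)
n=18: W (go to 17, an L position)
n=19: W (go to 13, an L position)
n=20: W (go to 17, an L position)
n=21: W (go to 15, an L position)
n=22: W (go to 15, an L position)
n=23: W (go to 17, an L position)
n=24: W (go to 17, an L position)
n=25: L (options 24(W), 22(W), 19(W), 18(W) are all W)
n=26: W (go to 25, an L position)
n=27: L (options 26(W), 24(W), 21(W), 20(W) are all W)
n=28: W (go to 27, an L position)
n=29: L (options 28(W), 26(W), 23(W), 22(W) are all W)
n=30: W (go to 29, an L position)
n=31: W (go to 25, an L position)
n=32: W (go to 29, an L position)
n=33: W (go to 27, an L position)
n=34: W (go to 27, an L position)
n=35: W (go to 29, an L position)
n=36: W (go to 29, an L position)
n=37: L (options 36(W), 34(W), 31(W), 30(W) are all W)
n=38: W (go to 37, an L position)
n=39: L (options 38(W), 36(W), 33(W), 32(W) are all W)
n=40: W (go to 39, an L position)
n=41: L (options 40(W), 38(W), 35(W), 34(W) are all W)
n=42: W (go to 41, an L position)
The losing starting values of n are exactly the entries labelled L in this table (12 of them).

1, 3, 5, 13, 15, 17, 25, 27, 29, 37, 39, 41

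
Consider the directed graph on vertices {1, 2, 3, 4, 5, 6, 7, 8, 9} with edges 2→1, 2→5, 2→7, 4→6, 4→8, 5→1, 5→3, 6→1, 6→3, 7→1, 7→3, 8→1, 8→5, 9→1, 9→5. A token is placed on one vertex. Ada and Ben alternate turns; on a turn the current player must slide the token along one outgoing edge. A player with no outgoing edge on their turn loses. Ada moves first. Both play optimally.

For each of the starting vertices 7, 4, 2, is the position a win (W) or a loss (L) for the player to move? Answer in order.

Use the standard recursion: the mover loses at a terminal position; elsewhere, the mover wins exactly when some move hands the opponent an L position.
Every edge goes from a vertex to one that appears earlier in the order 1, 3, 7, 5, 2, 6, 8, 9, 4, so processing vertices in that order labels each vertex after all of its successors.
1: no outgoing edge → L
3: no outgoing edge → L
7: reaches L-position 3 → W
5: reaches L-position 3 → W
2: reaches L-position 1 → W
6: reaches L-position 3 → W
8: reaches L-position 1 → W
9: reaches L-position 1 → W
4: only reaches 8(W), 6(W), all W → L

7: W, 4: L, 2: W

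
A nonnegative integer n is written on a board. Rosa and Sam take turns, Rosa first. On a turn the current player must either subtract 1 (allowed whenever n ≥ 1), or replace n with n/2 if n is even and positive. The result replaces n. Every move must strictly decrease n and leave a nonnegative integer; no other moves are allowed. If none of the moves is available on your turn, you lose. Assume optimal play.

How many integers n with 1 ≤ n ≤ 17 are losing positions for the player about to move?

8

Classify positions by backward induction: terminal positions (no move available) are L. From any other position, the mover wins iff some move reaches an L.
n=0: no move → L
n=1: can move to 0, which is L ⇒ W
n=2: the only move is to 1(W), a W ⇒ L
n=3: can move to 2, which is L ⇒ W
n=4: can move to 2, which is L ⇒ W
n=5: the only move is to 4(W), a W ⇒ L
n=6: can move to 5, which is L ⇒ W
n=7: the only move is to 6(W), a W ⇒ L
n=8: can move to 7, which is L ⇒ W
n=9: the only move is to 8(W), a W ⇒ L
n=10: can move to 5, which is L ⇒ W
n=11: the only move is to 10(W), a W ⇒ L
n=12: can move to 11, which is L ⇒ W
n=13: the only move is to 12(W), a W ⇒ L
n=14: can move to 7, which is L ⇒ W
n=15: the only move is to 14(W), a W ⇒ L
n=16: can move to 15, which is L ⇒ W
n=17: the only move is to 16(W), a W ⇒ L
L entries with 1 ≤ n ≤ 17 (n=0 is outside the asked range and is not counted): n = 2, 5, 7, 9, 11, 13, 15, 17; that makes 8.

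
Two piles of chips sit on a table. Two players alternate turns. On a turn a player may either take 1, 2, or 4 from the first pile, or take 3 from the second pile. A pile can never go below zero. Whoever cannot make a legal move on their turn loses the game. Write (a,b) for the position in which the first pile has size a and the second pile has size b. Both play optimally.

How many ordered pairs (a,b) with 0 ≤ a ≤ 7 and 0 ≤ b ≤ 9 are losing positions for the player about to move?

30

Work bottom-up. With no move the player to move loses. Otherwise the position is W if at least one move leads to an L position for the opponent, and L if every move leads to a W.
Every move lowers a or b (never raises either), so fill the grid row by row in increasing a, and left to right within a row: each cell's successors are then already labelled.
      b=0  b=1  b=2  b=3  b=4  b=5  b=6  b=7  b=8  b=9
a=0:    L    L    L    W    W    W    L    L    L    W
a=1:    W    W    W    L    L    L    W    W    W    L
a=2:    W    W    W    W    W    W    W    W    W    W
a=3:    L    L    L    W    W    W    L    L    L    W
a=4:    W    W    W    L    L    L    W    W    W    L
a=5:    W    W    W    W    W    W    W    W    W    W
a=6:    L    L    L    W    W    W    L    L    L    W
a=7:    W    W    W    L    L    L    W    W    W    L
Cells with no legal move (terminal, hence L): (0,0), (0,1), (0,2).
The remaining L cells, each justified by listing all of its moves:
(0,6): only reaches (0,3)(W), which is W → L
(0,7): only reaches (0,4)(W), which is W → L
(0,8): only reaches (0,5)(W), which is W → L
(1,3): only reaches (0,3)(W), (1,0)(W), all W → L
(1,4): only reaches (0,4)(W), (1,1)(W), all W → L
(1,5): only reaches (0,5)(W), (1,2)(W), all W → L
(1,9): only reaches (0,9)(W), (1,6)(W), all W → L
(3,0): only reaches (2,0)(W), (1,0)(W), all W → L
(3,1): only reaches (2,1)(W), (1,1)(W), all W → L
(3,2): only reaches (2,2)(W), (1,2)(W), all W → L
(3,6): only reaches (2,6)(W), (1,6)(W), (3,3)(W), all W → L
(3,7): only reaches (2,7)(W), (1,7)(W), (3,4)(W), all W → L
(3,8): only reaches (2,8)(W), (1,8)(W), (3,5)(W), all W → L
(4,3): only reaches (3,3)(W), (2,3)(W), (0,3)(W), (4,0)(W), all W → L
(4,4): only reaches (3,4)(W), (2,4)(W), (0,4)(W), (4,1)(W), all W → L
(4,5): only reaches (3,5)(W), (2,5)(W), (0,5)(W), (4,2)(W), all W → L
(4,9): only reaches (3,9)(W), (2,9)(W), (0,9)(W), (4,6)(W), all W → L
(6,0): only reaches (5,0)(W), (4,0)(W), (2,0)(W), all W → L
(6,1): only reaches (5,1)(W), (4,1)(W), (2,1)(W), all W → L
(6,2): only reaches (5,2)(W), (4,2)(W), (2,2)(W), all W → L
(6,6): only reaches (5,6)(W), (4,6)(W), (2,6)(W), (6,3)(W), all W → L
(6,7): only reaches (5,7)(W), (4,7)(W), (2,7)(W), (6,4)(W), all W → L
(6,8): only reaches (5,8)(W), (4,8)(W), (2,8)(W), (6,5)(W), all W → L
(7,3): only reaches (6,3)(W), (5,3)(W), (3,3)(W), (7,0)(W), all W → L
(7,4): only reaches (6,4)(W), (5,4)(W), (3,4)(W), (7,1)(W), all W → L
(7,5): only reaches (6,5)(W), (5,5)(W), (3,5)(W), (7,2)(W), all W → L
(7,9): only reaches (6,9)(W), (5,9)(W), (3,9)(W), (7,6)(W), all W → L
Every other cell has at least one move into one of the L cells above, so it is W.
L cells per row: a=0: 6, a=1: 4, a=2: 0, a=3: 6, a=4: 4, a=5: 0, a=6: 6, a=7: 4; total 30.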